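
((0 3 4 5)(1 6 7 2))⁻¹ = (0 5 4 3)(1 2 7 6)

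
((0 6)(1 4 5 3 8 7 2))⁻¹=(0 6)(1 2 7 8 3 5 4)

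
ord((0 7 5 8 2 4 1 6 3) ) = 9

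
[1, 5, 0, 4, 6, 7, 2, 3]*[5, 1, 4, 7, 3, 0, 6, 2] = [1, 0, 5, 3, 6, 2, 4, 7]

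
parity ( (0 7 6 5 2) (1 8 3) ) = even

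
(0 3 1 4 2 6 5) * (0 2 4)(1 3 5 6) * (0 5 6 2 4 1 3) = (0 6 2 3)(1 5 4)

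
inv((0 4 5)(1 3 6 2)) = (0 5 4)(1 2 6 3)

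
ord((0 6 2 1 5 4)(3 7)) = 6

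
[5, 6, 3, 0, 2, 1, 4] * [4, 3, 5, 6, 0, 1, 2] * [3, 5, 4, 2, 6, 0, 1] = [5, 4, 1, 6, 0, 2, 3]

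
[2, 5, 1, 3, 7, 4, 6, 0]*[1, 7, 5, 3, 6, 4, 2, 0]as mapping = [0→5, 1→4, 2→7, 3→3, 4→0, 5→6, 6→2, 7→1]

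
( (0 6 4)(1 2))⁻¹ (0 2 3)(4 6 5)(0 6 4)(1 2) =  (0 4 5)(1 3 6)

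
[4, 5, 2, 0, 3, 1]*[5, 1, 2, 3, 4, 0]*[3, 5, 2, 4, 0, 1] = [0, 3, 2, 1, 4, 5]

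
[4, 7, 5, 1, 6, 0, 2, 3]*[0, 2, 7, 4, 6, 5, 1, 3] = [6, 3, 5, 2, 1, 0, 7, 4]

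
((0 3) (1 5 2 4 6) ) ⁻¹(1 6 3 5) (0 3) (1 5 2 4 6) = (0 2 5 1) 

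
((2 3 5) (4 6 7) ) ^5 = (2 5 3) (4 7 6) 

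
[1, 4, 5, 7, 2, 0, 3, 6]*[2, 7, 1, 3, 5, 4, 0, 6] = [7, 5, 4, 6, 1, 2, 3, 0]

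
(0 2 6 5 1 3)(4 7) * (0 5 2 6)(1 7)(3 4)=(0 6 2)(1 4)(3 5 7)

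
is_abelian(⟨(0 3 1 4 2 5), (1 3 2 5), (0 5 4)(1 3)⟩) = no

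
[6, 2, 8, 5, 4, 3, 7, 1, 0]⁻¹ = [8, 7, 1, 5, 4, 3, 0, 6, 2]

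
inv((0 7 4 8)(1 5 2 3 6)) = (0 8 4 7)(1 6 3 2 5)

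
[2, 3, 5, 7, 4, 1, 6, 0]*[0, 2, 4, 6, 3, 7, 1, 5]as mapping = [0→4, 1→6, 2→7, 3→5, 4→3, 5→2, 6→1, 7→0]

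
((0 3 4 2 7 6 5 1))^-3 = (0 6 4 1 7 3 5 2)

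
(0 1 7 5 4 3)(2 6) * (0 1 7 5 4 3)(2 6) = (0 7 4)(1 5 3)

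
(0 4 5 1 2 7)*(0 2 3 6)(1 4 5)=(0 5 4 1 3 6)(2 7)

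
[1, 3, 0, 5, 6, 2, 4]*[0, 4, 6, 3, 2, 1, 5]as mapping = [0→4, 1→3, 2→0, 3→1, 4→5, 5→6, 6→2]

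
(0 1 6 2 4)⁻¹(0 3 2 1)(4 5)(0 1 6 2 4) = (0 5)(1 3 4 6)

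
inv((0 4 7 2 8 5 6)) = (0 6 5 8 2 7 4)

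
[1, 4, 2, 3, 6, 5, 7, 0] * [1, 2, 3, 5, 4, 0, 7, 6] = [2, 4, 3, 5, 7, 0, 6, 1]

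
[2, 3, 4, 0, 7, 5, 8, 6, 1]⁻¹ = [3, 8, 0, 1, 2, 5, 7, 4, 6]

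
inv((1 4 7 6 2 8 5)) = (1 5 8 2 6 7 4)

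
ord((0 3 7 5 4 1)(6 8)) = 6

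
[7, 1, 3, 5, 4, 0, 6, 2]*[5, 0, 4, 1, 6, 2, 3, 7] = [7, 0, 1, 2, 6, 5, 3, 4]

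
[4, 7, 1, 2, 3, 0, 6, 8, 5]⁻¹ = [5, 2, 3, 4, 0, 8, 6, 1, 7]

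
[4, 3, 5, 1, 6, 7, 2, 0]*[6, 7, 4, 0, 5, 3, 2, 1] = [5, 0, 3, 7, 2, 1, 4, 6]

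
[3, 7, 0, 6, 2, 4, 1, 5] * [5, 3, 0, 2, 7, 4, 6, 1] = [2, 1, 5, 6, 0, 7, 3, 4]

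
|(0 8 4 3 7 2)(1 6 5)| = 6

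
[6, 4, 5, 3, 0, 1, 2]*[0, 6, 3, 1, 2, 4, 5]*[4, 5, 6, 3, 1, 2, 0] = [2, 6, 1, 5, 4, 0, 3]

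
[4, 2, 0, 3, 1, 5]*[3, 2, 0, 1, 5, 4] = [5, 0, 3, 1, 2, 4]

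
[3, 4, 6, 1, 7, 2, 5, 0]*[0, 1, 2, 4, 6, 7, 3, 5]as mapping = [0→4, 1→6, 2→3, 3→1, 4→5, 5→2, 6→7, 7→0]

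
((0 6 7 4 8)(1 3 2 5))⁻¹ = (0 8 4 7 6)(1 5 2 3)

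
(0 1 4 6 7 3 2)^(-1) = (0 2 3 7 6 4 1)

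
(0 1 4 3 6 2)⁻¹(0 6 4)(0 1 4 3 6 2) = (1 2 3)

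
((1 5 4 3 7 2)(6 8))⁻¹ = (1 2 7 3 4 5)(6 8)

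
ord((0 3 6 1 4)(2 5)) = 10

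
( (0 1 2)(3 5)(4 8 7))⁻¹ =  (0 2 1)(3 5)(4 7 8)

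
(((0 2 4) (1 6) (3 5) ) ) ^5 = (0 4 2) (1 6) (3 5) 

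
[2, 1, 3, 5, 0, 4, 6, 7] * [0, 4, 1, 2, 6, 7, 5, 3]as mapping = [0→1, 1→4, 2→2, 3→7, 4→0, 5→6, 6→5, 7→3]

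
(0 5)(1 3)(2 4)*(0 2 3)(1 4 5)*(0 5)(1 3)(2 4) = (0 3 2)(1 5 4)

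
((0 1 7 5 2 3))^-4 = (0 7 2)(1 5 3)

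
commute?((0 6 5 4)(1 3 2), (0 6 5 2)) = no:(0 6 5 4)(1 3 2) * (0 6 5 2) = (0 5 4 6 2 1 3), (0 6 5 2) * (0 6 5 4)(1 3 2) = (0 5 1 3 2 6 4)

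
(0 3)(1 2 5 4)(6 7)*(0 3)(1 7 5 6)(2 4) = (1 4 7)(2 6 5)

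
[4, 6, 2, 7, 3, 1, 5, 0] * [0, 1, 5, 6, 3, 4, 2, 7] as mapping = [0→3, 1→2, 2→5, 3→7, 4→6, 5→1, 6→4, 7→0] 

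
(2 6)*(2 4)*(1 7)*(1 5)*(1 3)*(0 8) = (0 8)(1 7 5 3)(2 6 4)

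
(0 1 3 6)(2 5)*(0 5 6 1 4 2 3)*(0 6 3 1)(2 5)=(0 4 5 1 6 2 3)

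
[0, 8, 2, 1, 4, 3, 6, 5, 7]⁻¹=[0, 3, 2, 5, 4, 7, 6, 8, 1]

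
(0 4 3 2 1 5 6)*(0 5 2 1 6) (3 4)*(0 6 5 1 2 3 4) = (0 4) (1 3 2 5 6) 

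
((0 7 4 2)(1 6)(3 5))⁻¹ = (0 2 4 7)(1 6)(3 5)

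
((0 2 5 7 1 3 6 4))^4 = (0 1)(2 3)(4 7)(5 6)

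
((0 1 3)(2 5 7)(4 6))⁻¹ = (0 3 1)(2 7 5)(4 6)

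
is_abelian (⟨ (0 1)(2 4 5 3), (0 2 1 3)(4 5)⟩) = no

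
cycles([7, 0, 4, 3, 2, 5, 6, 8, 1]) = (0 7 8 1)(2 4)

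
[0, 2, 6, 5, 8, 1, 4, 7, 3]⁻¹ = [0, 5, 1, 8, 6, 3, 2, 7, 4]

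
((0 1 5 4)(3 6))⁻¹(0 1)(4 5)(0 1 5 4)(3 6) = (0 4)(1 5)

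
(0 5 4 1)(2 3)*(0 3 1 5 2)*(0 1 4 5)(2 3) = (0 3 1 2 4)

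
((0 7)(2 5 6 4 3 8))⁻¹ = (0 7)(2 8 3 4 6 5)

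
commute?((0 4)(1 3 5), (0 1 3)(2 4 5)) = no:(0 4)(1 3 5) * (0 1 3)(2 4 5) = (0 5 3 2 4 1), (0 1 3)(2 4 5) * (0 4)(1 3 5) = (0 3 4 1 5 2)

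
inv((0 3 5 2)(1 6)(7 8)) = (0 2 5 3)(1 6)(7 8)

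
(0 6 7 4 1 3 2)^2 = (0 7 1 2 6 4 3)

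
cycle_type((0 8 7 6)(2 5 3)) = 3.4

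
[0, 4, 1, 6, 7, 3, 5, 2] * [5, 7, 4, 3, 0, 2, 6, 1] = [5, 0, 7, 6, 1, 3, 2, 4]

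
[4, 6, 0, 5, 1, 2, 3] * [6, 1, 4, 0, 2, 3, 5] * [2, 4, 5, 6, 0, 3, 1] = [5, 3, 1, 6, 4, 0, 2]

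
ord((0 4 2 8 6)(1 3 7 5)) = 20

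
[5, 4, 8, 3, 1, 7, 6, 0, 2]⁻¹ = [7, 4, 8, 3, 1, 0, 6, 5, 2]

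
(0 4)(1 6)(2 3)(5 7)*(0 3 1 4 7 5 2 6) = (0 7 2 1)(3 6 4)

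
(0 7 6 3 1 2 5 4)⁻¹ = (0 4 5 2 1 3 6 7)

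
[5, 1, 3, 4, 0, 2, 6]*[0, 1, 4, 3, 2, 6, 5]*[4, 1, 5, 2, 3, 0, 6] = [6, 1, 2, 5, 4, 3, 0]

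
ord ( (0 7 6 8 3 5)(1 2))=6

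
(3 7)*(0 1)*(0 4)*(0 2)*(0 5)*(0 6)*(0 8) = (0 1 4 2 5 6 8)(3 7)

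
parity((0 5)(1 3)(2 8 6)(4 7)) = odd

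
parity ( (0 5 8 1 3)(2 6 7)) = even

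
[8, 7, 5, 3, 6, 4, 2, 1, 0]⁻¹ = [8, 7, 6, 3, 5, 2, 4, 1, 0]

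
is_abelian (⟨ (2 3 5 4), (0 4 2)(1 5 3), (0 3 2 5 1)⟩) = no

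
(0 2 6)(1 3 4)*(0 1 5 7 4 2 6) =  (0 6 1 3 2)(4 5 7)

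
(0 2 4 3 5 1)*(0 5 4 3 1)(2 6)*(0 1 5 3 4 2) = (0 6)(1 3 2 4 5)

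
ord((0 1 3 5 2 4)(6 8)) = 6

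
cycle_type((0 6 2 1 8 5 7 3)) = 8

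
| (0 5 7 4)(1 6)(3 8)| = 4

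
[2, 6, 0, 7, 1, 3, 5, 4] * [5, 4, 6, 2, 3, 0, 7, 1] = [6, 7, 5, 1, 4, 2, 0, 3]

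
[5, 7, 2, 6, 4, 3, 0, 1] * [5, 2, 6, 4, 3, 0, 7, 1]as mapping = [0→0, 1→1, 2→6, 3→7, 4→3, 5→4, 6→5, 7→2]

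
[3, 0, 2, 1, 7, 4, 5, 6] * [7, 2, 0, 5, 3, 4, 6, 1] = [5, 7, 0, 2, 1, 3, 4, 6]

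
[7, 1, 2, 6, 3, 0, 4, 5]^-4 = [5, 1, 2, 4, 6, 7, 3, 0]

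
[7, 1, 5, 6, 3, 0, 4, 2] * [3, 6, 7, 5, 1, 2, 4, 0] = [0, 6, 2, 4, 5, 3, 1, 7]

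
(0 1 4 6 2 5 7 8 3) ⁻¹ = (0 3 8 7 5 2 6 4 1) 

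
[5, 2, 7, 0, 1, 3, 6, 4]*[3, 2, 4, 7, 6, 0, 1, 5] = [0, 4, 5, 3, 2, 7, 1, 6]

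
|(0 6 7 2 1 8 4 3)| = 8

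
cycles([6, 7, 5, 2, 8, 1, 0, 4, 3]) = (0 6)(1 7 4 8 3 2 5)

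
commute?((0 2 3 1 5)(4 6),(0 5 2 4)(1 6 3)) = no:(0 2 3 1 5)(4 6)*(0 5 2 4)(1 6 3) = (0 4 3 6)(1 2),(0 5 2 4)(1 6 3)*(0 2 3 1 5)(4 6) = (1 4 2 6)(3 5)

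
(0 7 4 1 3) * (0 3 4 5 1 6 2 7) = (1 4 6 2 7 5)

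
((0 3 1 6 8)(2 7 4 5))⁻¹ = (0 8 6 1 3)(2 5 4 7)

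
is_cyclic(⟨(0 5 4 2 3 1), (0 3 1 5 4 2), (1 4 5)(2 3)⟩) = no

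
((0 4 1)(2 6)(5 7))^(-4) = (0 1 4)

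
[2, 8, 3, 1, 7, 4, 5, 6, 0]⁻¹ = [8, 3, 0, 2, 5, 6, 7, 4, 1]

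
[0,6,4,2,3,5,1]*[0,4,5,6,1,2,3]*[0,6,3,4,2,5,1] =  [0,4,6,5,1,3,2]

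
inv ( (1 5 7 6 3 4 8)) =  (1 8 4 3 6 7 5)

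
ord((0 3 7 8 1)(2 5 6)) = 15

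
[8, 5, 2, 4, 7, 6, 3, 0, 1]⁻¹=[7, 8, 2, 6, 3, 1, 5, 4, 0]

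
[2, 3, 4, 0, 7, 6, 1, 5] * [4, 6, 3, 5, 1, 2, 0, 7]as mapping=[0→3, 1→5, 2→1, 3→4, 4→7, 5→0, 6→6, 7→2]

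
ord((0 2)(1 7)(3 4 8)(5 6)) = 6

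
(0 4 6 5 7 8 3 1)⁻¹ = (0 1 3 8 7 5 6 4)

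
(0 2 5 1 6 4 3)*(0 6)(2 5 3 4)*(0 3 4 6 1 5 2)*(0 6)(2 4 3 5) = (0 4)(1 5 2 3)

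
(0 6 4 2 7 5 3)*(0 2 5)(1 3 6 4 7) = (0 4 5 6 7)(1 3 2)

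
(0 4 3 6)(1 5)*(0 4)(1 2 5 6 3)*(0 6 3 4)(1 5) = (0 6)(1 3 4 5 2)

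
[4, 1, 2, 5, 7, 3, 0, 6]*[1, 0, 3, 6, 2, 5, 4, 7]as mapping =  [0→2, 1→0, 2→3, 3→5, 4→7, 5→6, 6→1, 7→4]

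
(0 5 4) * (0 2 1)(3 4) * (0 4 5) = (1 4 2)(3 5)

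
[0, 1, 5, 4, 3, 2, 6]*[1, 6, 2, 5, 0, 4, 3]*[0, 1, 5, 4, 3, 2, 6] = [1, 6, 3, 0, 2, 5, 4]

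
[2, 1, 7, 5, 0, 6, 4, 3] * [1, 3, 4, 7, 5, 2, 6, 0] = [4, 3, 0, 2, 1, 6, 5, 7]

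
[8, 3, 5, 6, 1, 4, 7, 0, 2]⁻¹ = [7, 4, 8, 1, 5, 2, 3, 6, 0]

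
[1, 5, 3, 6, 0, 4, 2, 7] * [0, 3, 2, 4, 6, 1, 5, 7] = [3, 1, 4, 5, 0, 6, 2, 7]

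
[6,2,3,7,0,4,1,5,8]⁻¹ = [4,6,1,2,5,7,0,3,8]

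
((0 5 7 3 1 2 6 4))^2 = (0 7 1 6)(2 4 5 3)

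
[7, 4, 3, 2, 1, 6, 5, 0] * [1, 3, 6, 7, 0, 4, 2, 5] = [5, 0, 7, 6, 3, 2, 4, 1]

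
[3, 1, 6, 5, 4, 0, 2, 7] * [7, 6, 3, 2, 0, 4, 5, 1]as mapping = [0→2, 1→6, 2→5, 3→4, 4→0, 5→7, 6→3, 7→1]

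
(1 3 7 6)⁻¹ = (1 6 7 3)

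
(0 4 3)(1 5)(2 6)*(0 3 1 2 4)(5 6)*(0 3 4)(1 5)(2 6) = (0 3 4 5 6)(1 2)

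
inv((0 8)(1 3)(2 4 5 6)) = (0 8)(1 3)(2 6 5 4)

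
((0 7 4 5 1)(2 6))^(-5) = (2 6)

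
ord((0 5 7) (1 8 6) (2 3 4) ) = 3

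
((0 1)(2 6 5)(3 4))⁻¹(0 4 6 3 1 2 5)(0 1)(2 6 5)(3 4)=(0 6 2 1 3 5 4)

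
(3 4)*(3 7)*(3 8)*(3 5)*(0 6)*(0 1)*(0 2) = (0 6 1 2)(3 4 7 8 5)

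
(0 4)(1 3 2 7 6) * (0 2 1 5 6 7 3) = (0 4 2 3 1)(5 6)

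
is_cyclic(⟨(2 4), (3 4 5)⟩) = no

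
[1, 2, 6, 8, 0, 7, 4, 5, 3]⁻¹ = [4, 0, 1, 8, 6, 7, 2, 5, 3]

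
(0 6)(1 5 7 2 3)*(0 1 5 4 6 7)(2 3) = (0 7 3 5)(1 4 6)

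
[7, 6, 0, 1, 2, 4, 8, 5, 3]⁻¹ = [2, 3, 4, 8, 5, 7, 1, 0, 6]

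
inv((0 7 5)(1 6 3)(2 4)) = (0 5 7)(1 3 6)(2 4)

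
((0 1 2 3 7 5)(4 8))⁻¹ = (0 5 7 3 2 1)(4 8)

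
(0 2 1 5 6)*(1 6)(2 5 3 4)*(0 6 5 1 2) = (0 1 3 4)(2 5)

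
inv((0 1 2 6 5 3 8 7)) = (0 7 8 3 5 6 2 1)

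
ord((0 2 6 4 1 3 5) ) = 7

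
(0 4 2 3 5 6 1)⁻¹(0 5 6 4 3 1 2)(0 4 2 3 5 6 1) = (0 3 4 6 1 2 5)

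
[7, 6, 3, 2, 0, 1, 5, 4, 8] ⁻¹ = [4, 5, 3, 2, 7, 6, 1, 0, 8] 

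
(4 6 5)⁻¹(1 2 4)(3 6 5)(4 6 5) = (1 2 6)(3 5 4)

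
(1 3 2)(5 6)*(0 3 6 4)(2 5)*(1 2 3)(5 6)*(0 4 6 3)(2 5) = (0 1 2 5 6)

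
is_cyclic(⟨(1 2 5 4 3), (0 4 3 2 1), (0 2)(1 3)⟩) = no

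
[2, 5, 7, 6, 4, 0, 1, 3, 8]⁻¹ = [5, 6, 0, 7, 4, 1, 3, 2, 8]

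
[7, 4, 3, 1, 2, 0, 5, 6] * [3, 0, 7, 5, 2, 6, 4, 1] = [1, 2, 5, 0, 7, 3, 6, 4]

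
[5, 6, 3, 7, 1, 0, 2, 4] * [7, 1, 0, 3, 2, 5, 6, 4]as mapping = [0→5, 1→6, 2→3, 3→4, 4→1, 5→7, 6→0, 7→2]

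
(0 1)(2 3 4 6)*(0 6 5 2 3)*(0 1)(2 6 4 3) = (1 4 5 6 2)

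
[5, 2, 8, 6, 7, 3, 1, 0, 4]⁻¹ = [7, 6, 1, 5, 8, 0, 3, 4, 2]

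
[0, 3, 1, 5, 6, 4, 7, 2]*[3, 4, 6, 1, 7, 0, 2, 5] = [3, 1, 4, 0, 2, 7, 5, 6]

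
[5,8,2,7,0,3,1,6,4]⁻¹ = [4,6,2,5,8,0,7,3,1]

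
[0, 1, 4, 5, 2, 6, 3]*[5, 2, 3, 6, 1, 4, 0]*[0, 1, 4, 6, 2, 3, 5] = [3, 4, 1, 2, 6, 0, 5]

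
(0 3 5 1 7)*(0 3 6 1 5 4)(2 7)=(0 6 1 2 7 3 4)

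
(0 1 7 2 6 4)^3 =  (0 2)(1 6)(4 7)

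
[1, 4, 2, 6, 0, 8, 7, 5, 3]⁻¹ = [4, 0, 2, 8, 1, 7, 3, 6, 5]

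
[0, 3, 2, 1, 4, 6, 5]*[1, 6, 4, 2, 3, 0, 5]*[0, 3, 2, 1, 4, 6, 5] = [3, 2, 4, 5, 1, 6, 0]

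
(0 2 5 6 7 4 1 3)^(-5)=(0 6 1 2 7 3 5 4)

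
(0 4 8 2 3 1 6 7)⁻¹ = (0 7 6 1 3 2 8 4)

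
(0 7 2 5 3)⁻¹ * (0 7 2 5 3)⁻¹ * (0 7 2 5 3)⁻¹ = (0 2 3 7 5)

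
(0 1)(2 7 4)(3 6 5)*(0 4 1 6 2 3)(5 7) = (0 6 7 1 4 3 2 5)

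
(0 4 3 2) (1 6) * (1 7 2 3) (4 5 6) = (0 5 6 7 2) (1 4) 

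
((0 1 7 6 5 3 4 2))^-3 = (0 3 7 2 5 1 4 6)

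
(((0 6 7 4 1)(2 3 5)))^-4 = (0 6 7 4 1)(2 5 3)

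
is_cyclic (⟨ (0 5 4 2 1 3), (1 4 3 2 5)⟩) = no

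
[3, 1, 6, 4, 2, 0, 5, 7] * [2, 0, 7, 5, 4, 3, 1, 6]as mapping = [0→5, 1→0, 2→1, 3→4, 4→7, 5→2, 6→3, 7→6]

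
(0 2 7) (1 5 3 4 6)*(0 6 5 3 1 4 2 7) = (0 7 6 4 5 1 3 2) 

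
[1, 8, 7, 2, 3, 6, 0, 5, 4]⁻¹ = [6, 0, 3, 4, 8, 7, 5, 2, 1]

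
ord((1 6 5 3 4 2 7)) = 7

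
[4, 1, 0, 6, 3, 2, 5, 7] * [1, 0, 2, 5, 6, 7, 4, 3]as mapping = [0→6, 1→0, 2→1, 3→4, 4→5, 5→2, 6→7, 7→3]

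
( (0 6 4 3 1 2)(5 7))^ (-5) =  (0 6 4 3 1 2)(5 7)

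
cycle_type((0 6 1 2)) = 4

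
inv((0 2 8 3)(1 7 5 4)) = (0 3 8 2)(1 4 5 7)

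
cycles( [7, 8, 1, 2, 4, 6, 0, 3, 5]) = (0 7 3 2 1 8 5 6)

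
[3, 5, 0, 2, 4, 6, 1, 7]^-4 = [2, 6, 3, 0, 4, 1, 5, 7]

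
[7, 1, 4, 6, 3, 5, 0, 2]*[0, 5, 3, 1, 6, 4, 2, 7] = [7, 5, 6, 2, 1, 4, 0, 3]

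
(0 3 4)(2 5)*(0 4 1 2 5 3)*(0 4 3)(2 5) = (0 4 3 1 5 2)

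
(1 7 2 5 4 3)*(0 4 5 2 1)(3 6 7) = (0 4 6 7 1 3)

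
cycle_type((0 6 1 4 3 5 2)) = 7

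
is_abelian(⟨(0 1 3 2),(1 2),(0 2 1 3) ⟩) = no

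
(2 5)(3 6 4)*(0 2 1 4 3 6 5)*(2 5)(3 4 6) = (0 5 1 6 4 3 2)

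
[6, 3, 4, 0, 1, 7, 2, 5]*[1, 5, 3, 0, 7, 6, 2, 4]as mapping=[0→2, 1→0, 2→7, 3→1, 4→5, 5→4, 6→3, 7→6]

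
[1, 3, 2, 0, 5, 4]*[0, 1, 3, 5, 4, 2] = [1, 5, 3, 0, 2, 4]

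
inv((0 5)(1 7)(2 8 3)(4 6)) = (0 5)(1 7)(2 3 8)(4 6)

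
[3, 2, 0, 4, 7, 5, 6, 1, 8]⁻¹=[2, 7, 1, 0, 3, 5, 6, 4, 8]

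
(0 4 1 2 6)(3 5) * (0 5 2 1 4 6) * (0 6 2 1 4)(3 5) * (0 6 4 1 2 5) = (0 5)(2 4 6 3)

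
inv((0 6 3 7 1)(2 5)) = (0 1 7 3 6)(2 5)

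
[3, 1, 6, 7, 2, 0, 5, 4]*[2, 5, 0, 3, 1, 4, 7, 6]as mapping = [0→3, 1→5, 2→7, 3→6, 4→0, 5→2, 6→4, 7→1]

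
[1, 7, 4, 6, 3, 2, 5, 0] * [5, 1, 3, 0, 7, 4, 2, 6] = [1, 6, 7, 2, 0, 3, 4, 5]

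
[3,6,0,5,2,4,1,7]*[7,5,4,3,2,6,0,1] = [3,0,7,6,4,2,5,1]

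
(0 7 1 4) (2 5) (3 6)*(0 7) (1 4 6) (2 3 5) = (1 6 5 3) (4 7) 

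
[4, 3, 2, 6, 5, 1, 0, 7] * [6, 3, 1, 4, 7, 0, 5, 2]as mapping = [0→7, 1→4, 2→1, 3→5, 4→0, 5→3, 6→6, 7→2]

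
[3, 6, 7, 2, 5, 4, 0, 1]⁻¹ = [6, 7, 3, 0, 5, 4, 1, 2]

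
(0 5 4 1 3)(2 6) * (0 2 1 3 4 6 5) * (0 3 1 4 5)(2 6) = (0 3 6 4 1 5 2)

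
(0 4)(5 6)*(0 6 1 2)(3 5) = (0 4 6 3 5 1 2)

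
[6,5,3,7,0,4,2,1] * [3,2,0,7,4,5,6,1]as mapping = [0→6,1→5,2→7,3→1,4→3,5→4,6→0,7→2]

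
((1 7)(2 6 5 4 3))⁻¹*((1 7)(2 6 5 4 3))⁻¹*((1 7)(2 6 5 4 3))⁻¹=(1 7)(2 5 3 6 4)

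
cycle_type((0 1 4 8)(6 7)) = 2.4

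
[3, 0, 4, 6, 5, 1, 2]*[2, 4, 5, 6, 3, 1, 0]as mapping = [0→6, 1→2, 2→3, 3→0, 4→1, 5→4, 6→5]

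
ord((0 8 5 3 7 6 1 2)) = 8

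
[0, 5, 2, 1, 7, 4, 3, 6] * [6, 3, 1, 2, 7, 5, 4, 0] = [6, 5, 1, 3, 0, 7, 2, 4]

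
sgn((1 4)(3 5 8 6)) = 1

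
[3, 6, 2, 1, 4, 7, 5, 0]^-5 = [3, 6, 2, 1, 4, 7, 5, 0]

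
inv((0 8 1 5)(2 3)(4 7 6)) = (0 5 1 8)(2 3)(4 6 7)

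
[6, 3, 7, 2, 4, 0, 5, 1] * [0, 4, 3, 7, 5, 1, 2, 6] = [2, 7, 6, 3, 5, 0, 1, 4] 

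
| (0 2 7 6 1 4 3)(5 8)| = 14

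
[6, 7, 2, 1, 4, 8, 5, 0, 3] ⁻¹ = [7, 3, 2, 8, 4, 6, 0, 1, 5] 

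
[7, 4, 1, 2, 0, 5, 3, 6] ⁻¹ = [4, 2, 3, 6, 1, 5, 7, 0] 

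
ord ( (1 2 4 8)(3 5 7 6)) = 4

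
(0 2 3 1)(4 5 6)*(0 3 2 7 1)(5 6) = (0 7 1 3)(4 6)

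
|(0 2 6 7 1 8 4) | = 7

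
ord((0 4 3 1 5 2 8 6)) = 8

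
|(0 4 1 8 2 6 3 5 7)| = 9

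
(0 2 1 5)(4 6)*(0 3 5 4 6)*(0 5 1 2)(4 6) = (1 6 4 5 3)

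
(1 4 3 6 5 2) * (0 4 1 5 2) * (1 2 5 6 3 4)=(0 1 2 6 5)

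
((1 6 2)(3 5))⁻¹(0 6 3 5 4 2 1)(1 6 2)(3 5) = (0 2 5 3 4 1 6)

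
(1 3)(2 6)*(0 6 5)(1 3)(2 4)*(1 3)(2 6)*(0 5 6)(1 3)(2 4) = (0 4)(2 6)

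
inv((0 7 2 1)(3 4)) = (0 1 2 7)(3 4)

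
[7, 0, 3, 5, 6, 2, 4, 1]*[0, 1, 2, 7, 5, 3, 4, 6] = [6, 0, 7, 3, 4, 2, 5, 1]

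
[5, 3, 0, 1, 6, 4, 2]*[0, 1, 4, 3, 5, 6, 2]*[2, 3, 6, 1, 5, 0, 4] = [4, 1, 2, 3, 6, 0, 5]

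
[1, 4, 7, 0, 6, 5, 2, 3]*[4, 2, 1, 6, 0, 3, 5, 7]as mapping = [0→2, 1→0, 2→7, 3→4, 4→5, 5→3, 6→1, 7→6]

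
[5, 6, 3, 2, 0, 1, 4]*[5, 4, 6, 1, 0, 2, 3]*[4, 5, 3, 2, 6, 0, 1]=[3, 2, 5, 1, 0, 6, 4]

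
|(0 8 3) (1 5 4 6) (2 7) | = 12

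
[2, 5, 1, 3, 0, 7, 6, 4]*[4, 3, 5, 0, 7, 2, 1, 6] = [5, 2, 3, 0, 4, 6, 1, 7]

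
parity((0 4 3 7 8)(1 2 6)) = even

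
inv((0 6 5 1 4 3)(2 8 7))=(0 3 4 1 5 6)(2 7 8)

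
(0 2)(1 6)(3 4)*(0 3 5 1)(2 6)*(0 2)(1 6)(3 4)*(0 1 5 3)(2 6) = (0 5 2 4 3)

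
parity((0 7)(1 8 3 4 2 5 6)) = odd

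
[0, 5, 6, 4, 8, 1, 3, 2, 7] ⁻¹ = [0, 5, 7, 6, 3, 1, 2, 8, 4] 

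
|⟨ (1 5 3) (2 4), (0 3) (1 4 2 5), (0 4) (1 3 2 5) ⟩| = 720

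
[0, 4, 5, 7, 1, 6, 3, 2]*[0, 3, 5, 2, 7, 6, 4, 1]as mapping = [0→0, 1→7, 2→6, 3→1, 4→3, 5→4, 6→2, 7→5]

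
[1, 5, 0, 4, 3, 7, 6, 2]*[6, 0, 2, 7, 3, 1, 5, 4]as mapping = [0→0, 1→1, 2→6, 3→3, 4→7, 5→4, 6→5, 7→2]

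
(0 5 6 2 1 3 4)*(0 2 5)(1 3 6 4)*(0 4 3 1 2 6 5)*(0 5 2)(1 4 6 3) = (0 6 5 1 2 4 3)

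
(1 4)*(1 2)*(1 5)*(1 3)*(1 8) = (1 4 2 5 3 8)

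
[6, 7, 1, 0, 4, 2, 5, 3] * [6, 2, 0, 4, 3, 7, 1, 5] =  [1, 5, 2, 6, 3, 0, 7, 4]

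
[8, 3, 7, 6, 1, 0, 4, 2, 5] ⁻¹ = [5, 4, 7, 1, 6, 8, 3, 2, 0] 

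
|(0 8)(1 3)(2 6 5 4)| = 4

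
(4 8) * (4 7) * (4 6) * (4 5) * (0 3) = (0 3) (4 8 7 6 5) 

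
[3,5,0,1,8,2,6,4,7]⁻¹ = [2,3,5,0,7,1,6,8,4]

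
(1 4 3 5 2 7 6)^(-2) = (1 7 5 4 6 2 3)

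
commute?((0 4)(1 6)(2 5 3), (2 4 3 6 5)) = no:(0 4)(1 6)(2 5 3)*(2 4 3 6 5) = (0 3 4)(1 5 6), (2 4 3 6 5)*(0 4)(1 6)(2 5 3) = (0 4 2)(1 6 3)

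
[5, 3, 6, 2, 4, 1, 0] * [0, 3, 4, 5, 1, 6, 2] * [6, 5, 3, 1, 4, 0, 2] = [2, 0, 3, 4, 5, 1, 6] 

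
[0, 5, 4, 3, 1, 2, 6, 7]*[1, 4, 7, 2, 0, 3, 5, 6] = [1, 3, 0, 2, 4, 7, 5, 6] 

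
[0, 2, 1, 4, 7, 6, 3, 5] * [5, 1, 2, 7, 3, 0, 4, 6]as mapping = [0→5, 1→2, 2→1, 3→3, 4→6, 5→4, 6→7, 7→0]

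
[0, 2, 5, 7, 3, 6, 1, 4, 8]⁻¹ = [0, 6, 1, 4, 7, 2, 5, 3, 8]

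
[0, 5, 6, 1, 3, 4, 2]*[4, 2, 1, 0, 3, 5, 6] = [4, 5, 6, 2, 0, 3, 1]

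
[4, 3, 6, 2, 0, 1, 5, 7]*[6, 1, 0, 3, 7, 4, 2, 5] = [7, 3, 2, 0, 6, 1, 4, 5]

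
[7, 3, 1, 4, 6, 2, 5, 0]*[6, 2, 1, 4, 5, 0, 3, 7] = [7, 4, 2, 5, 3, 1, 0, 6]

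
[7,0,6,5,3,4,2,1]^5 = [1,7,6,4,5,3,2,0]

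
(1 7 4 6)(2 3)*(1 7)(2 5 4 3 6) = (2 6 7 3 5 4)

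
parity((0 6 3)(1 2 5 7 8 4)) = odd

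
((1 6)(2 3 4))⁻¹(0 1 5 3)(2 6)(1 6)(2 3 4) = (0 6 5 4)(1 3)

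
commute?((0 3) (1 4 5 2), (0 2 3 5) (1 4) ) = no:(0 3) (1 4 5 2) * (0 2 3 5) (1 4) = (0 5 3 2 4), (0 2 3 5) (1 4) * (0 3) (1 4 5 2) = (0 1 5 3 2) 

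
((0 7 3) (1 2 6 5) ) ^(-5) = (0 7 3) (1 5 6 2) 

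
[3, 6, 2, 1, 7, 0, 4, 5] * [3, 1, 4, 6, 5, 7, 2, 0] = [6, 2, 4, 1, 0, 3, 5, 7]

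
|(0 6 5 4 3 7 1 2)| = 8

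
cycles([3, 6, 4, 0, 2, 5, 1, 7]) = (0 3)(1 6)(2 4)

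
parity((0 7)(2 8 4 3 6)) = odd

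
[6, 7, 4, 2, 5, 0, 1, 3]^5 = [2, 5, 1, 6, 7, 3, 4, 0]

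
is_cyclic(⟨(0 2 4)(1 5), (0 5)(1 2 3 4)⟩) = no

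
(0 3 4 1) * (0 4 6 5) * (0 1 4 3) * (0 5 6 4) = (0 5 1 3 4)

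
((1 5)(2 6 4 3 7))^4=(2 7 3 4 6)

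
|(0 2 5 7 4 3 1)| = 7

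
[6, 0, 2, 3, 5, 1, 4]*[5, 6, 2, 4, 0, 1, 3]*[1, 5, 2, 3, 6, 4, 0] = [3, 4, 2, 6, 5, 0, 1]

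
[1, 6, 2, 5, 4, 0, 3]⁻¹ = [5, 0, 2, 6, 4, 3, 1]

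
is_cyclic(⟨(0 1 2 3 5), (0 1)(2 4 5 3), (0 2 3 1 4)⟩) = no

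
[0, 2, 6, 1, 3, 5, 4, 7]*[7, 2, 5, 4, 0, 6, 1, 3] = [7, 5, 1, 2, 4, 6, 0, 3]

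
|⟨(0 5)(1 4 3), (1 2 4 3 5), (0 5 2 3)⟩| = 720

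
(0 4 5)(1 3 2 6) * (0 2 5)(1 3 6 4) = (0 1 6 3 5 2 4)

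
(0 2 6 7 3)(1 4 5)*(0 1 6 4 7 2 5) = (0 5 6 2 4)(1 7 3)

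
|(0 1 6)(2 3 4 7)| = 12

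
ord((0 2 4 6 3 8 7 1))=8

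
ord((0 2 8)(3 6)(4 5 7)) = 6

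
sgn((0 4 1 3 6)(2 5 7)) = 1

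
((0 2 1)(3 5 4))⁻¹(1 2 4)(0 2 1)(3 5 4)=(0 1 3)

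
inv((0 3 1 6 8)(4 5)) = (0 8 6 1 3)(4 5)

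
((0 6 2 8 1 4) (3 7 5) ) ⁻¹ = (0 4 1 8 2 6) (3 5 7) 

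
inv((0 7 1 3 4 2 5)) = (0 5 2 4 3 1 7)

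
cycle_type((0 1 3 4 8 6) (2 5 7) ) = 3.6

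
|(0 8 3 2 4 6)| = 6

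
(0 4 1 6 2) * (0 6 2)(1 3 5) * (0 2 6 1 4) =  (1 6 2)(3 5 4)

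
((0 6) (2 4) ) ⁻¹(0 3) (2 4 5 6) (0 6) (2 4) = (0 4 2 5) (3 6) 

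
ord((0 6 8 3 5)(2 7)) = 10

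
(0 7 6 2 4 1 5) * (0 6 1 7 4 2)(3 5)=(0 4 7 1 3 5 6)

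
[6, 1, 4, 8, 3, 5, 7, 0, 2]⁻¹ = [7, 1, 8, 4, 2, 5, 0, 6, 3]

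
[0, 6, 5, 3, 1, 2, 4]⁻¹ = [0, 4, 5, 3, 6, 2, 1]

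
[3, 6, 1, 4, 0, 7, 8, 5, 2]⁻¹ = [4, 2, 8, 0, 3, 7, 1, 5, 6]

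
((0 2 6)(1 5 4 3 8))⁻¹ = (0 6 2)(1 8 3 4 5)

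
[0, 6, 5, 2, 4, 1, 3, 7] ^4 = [0, 5, 3, 6, 4, 2, 1, 7] 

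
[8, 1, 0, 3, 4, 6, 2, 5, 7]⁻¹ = [2, 1, 6, 3, 4, 7, 5, 8, 0]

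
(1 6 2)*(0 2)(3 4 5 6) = (0 2 1 3 4 5 6)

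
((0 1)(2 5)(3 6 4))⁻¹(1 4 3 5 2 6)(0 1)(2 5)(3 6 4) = (0 3 6 2 5 4)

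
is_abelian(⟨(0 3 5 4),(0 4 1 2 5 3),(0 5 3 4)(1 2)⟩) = no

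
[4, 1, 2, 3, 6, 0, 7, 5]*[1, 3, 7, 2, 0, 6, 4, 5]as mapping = [0→0, 1→3, 2→7, 3→2, 4→4, 5→1, 6→5, 7→6]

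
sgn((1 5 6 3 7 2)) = -1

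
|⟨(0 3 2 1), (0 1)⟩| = 24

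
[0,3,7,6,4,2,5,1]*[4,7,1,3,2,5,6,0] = [4,3,0,6,2,1,5,7]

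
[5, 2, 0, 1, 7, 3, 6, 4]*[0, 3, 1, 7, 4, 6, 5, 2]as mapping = [0→6, 1→1, 2→0, 3→3, 4→2, 5→7, 6→5, 7→4]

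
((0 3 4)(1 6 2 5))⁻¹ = (0 4 3)(1 5 2 6)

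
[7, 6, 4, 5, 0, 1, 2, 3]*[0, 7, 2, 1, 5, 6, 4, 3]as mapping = [0→3, 1→4, 2→5, 3→6, 4→0, 5→7, 6→2, 7→1]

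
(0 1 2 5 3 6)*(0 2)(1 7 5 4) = (0 7 5 3 6 2 4 1)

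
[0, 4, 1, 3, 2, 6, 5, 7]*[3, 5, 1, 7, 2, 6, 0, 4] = [3, 2, 5, 7, 1, 0, 6, 4]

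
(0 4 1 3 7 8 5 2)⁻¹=(0 2 5 8 7 3 1 4)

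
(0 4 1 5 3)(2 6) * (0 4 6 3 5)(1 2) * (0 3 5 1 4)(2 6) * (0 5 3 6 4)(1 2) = (0 1 6)(2 3 5)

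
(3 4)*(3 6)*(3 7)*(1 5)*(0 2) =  (0 2)(1 5)(3 4 6 7)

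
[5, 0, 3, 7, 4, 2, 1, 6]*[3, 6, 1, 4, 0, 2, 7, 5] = [2, 3, 4, 5, 0, 1, 6, 7]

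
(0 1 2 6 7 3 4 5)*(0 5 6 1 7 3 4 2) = (0 7 4 6 3 2 1)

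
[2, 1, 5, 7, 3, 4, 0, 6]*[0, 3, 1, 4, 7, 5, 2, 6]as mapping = [0→1, 1→3, 2→5, 3→6, 4→4, 5→7, 6→0, 7→2]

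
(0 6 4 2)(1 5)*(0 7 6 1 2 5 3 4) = (0 1 3 4 5 2 7 6)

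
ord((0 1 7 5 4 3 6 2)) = 8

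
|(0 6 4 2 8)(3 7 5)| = 15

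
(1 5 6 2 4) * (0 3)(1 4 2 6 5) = (0 3)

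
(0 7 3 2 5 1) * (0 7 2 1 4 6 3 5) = (0 2)(1 7 5 4 6 3)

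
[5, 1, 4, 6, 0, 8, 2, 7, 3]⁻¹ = [4, 1, 6, 8, 2, 0, 3, 7, 5]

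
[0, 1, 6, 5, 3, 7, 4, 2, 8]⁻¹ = [0, 1, 7, 4, 6, 3, 2, 5, 8]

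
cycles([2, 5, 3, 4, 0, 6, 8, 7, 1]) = (0 2 3 4)(1 5 6 8)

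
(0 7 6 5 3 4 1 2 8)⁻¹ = (0 8 2 1 4 3 5 6 7)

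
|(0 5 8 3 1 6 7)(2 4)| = 14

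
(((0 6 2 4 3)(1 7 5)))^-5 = (1 7 5)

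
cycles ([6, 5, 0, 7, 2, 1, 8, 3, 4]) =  (0 6 8 4 2)(1 5)(3 7)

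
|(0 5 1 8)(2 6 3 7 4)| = 20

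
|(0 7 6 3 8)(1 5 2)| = 15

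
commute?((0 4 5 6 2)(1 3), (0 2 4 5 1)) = no:(0 4 5 6 2)(1 3) * (0 2 4 5 1) = (0 5 6 4 1 3), (0 2 4 5 1) * (0 4 5 6 2)(1 3) = (1 4 6 2 5 3)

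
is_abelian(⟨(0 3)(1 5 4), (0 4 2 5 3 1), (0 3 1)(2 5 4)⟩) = no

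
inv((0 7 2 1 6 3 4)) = (0 4 3 6 1 2 7)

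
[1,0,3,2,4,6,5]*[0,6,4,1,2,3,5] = [6,0,1,4,2,5,3]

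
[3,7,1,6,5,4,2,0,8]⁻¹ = [7,2,6,0,5,4,3,1,8]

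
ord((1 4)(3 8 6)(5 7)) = 6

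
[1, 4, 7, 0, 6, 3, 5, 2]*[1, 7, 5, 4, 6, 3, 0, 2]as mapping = [0→7, 1→6, 2→2, 3→1, 4→0, 5→4, 6→3, 7→5]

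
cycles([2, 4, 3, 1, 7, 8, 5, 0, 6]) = (0 2 3 1 4 7)(5 8 6)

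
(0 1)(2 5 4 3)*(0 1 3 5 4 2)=(0 3)(2 4 5)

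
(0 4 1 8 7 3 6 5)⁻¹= (0 5 6 3 7 8 1 4)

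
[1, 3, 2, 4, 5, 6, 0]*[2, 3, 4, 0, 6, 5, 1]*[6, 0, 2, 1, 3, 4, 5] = [1, 6, 3, 5, 4, 0, 2]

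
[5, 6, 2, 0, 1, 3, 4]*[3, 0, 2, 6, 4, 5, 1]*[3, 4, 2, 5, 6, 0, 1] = [0, 4, 2, 5, 3, 1, 6] 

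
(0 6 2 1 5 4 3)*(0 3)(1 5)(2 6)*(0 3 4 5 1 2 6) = (0 6)(1 2)(3 4)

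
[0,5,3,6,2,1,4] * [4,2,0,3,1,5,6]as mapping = [0→4,1→5,2→3,3→6,4→0,5→2,6→1]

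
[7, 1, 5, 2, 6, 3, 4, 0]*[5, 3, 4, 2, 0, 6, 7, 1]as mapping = [0→1, 1→3, 2→6, 3→4, 4→7, 5→2, 6→0, 7→5]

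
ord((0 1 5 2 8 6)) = 6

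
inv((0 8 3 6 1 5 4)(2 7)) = (0 4 5 1 6 3 8)(2 7)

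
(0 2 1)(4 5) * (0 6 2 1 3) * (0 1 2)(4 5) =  (0 2 3 1 6)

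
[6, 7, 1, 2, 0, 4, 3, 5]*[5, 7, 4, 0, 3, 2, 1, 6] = [1, 6, 7, 4, 5, 3, 0, 2]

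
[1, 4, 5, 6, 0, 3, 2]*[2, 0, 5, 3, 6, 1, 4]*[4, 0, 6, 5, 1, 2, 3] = [4, 3, 0, 1, 6, 5, 2]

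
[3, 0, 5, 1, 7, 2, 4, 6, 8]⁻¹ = [1, 3, 5, 0, 6, 2, 7, 4, 8]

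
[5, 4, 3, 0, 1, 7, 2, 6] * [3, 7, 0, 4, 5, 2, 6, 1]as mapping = [0→2, 1→5, 2→4, 3→3, 4→7, 5→1, 6→0, 7→6]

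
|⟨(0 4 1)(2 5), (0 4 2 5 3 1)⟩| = 720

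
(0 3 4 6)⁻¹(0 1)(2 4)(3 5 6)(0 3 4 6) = (0 4 5)(1 3)(2 6)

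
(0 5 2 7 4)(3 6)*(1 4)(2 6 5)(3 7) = (0 2 3 5 6 7 1 4)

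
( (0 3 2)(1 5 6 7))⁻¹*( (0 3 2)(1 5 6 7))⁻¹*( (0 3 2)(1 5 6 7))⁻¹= (1 5 6 7)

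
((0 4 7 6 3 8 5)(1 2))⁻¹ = (0 5 8 3 6 7 4)(1 2)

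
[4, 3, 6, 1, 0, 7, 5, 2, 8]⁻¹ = [4, 3, 7, 1, 0, 6, 2, 5, 8]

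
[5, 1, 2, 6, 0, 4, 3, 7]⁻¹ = [4, 1, 2, 6, 5, 0, 3, 7]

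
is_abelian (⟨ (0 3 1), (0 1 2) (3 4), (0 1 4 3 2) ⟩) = no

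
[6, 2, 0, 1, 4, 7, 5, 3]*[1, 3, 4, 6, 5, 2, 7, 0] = [7, 4, 1, 3, 5, 0, 2, 6] 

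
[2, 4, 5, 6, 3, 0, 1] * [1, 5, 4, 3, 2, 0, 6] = [4, 2, 0, 6, 3, 1, 5]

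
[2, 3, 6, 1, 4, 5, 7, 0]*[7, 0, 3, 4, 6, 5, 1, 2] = [3, 4, 1, 0, 6, 5, 2, 7]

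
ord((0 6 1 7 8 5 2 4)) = 8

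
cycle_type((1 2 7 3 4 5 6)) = 7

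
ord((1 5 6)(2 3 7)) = 3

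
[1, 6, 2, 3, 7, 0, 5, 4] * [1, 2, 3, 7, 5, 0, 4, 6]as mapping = [0→2, 1→4, 2→3, 3→7, 4→6, 5→1, 6→0, 7→5]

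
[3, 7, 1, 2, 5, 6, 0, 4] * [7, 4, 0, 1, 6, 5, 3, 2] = [1, 2, 4, 0, 5, 3, 7, 6]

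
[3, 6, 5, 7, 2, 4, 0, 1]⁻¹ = [6, 7, 4, 0, 5, 2, 1, 3]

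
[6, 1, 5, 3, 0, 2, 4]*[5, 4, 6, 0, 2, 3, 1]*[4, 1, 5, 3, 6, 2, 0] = [1, 6, 3, 4, 2, 0, 5] 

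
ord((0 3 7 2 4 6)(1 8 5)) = 6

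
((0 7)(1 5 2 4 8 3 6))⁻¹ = (0 7)(1 6 3 8 4 2 5)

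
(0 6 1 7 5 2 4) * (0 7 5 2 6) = (1 5 6)(2 4 7)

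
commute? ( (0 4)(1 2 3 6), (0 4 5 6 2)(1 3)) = no: (0 4)(1 2 3 6)*(0 4 5 6 2)(1 3) = (0 5 6 3 2 1), (0 4 5 6 2)(1 3)*(0 4)(1 2 3 6) = (1 6 3 2 4 5)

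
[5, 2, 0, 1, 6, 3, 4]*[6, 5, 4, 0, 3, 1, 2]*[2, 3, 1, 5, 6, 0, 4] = [3, 6, 4, 0, 1, 2, 5]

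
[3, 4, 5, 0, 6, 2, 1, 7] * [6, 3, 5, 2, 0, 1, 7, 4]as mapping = [0→2, 1→0, 2→1, 3→6, 4→7, 5→5, 6→3, 7→4]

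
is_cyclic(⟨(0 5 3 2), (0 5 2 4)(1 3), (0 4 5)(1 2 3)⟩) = no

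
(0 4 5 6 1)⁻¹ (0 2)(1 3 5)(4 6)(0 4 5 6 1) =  (0 3 6)(1 5)(2 4)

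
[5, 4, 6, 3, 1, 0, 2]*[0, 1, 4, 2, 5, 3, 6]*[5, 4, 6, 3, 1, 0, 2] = [3, 0, 2, 6, 4, 5, 1]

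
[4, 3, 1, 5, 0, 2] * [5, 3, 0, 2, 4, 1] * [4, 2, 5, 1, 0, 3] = [0, 5, 1, 2, 3, 4]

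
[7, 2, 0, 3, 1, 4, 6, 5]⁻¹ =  [2, 4, 1, 3, 5, 7, 6, 0]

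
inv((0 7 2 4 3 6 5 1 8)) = (0 8 1 5 6 3 4 2 7)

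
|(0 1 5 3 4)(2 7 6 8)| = 20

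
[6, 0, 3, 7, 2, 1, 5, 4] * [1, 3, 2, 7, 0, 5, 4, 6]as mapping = [0→4, 1→1, 2→7, 3→6, 4→2, 5→3, 6→5, 7→0]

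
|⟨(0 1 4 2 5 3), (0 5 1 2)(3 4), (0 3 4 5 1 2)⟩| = 720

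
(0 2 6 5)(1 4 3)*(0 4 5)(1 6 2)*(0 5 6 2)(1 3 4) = (0 3 2)(1 6 5)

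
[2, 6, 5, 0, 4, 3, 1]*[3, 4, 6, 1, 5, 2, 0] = [6, 0, 2, 3, 5, 1, 4]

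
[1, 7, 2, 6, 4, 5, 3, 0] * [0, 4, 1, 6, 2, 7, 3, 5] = [4, 5, 1, 3, 2, 7, 6, 0]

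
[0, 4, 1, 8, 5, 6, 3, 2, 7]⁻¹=[0, 2, 7, 6, 1, 4, 5, 8, 3]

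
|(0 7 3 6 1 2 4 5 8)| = 9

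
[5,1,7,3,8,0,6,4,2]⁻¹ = [5,1,8,3,7,0,6,2,4]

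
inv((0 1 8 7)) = (0 7 8 1)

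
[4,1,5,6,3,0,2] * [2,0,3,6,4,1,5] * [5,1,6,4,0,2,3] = [0,5,1,2,3,6,4]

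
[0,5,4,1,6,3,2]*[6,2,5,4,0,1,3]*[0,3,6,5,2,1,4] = [4,3,0,6,5,2,1]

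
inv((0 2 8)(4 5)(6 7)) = (0 8 2)(4 5)(6 7)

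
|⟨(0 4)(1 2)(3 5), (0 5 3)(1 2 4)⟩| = 24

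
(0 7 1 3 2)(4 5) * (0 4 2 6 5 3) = (0 7 1)(2 4 3 6 5)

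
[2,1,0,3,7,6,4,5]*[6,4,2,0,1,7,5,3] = [2,4,6,0,3,5,1,7]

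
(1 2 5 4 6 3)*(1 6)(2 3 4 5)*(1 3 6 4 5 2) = (1 6 5 2)(3 4)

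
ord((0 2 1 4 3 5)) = 6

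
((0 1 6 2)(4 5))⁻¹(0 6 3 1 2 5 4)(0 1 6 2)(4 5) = (0 4 5 1 2 3 6)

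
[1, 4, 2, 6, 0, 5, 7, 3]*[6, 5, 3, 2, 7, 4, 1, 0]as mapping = [0→5, 1→7, 2→3, 3→1, 4→6, 5→4, 6→0, 7→2]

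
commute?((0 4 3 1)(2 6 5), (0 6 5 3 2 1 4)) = no:(0 4 3 1)(2 6 5)*(0 6 5 3 2 1 4) = (1 6 3 4 2 5), (0 6 5 3 2 1 4)*(0 4 3 1)(2 6 5) = (0 5 1 3 6 2)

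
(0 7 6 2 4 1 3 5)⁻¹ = (0 5 3 1 4 2 6 7)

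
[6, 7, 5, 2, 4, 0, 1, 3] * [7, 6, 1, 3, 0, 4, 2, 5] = [2, 5, 4, 1, 0, 7, 6, 3]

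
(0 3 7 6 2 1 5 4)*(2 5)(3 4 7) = (0 4)(1 2)(5 7 6)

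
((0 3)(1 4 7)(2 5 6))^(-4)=(1 7 4)(2 6 5)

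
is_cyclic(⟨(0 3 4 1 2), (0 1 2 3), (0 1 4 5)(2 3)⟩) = no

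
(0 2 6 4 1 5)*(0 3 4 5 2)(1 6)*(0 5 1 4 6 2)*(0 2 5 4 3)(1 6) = (0 4 5)(1 2 3)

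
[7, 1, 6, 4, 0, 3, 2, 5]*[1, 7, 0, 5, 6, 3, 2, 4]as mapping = [0→4, 1→7, 2→2, 3→6, 4→1, 5→5, 6→0, 7→3]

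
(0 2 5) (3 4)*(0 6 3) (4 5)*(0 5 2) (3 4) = (2 3) (4 5 6) 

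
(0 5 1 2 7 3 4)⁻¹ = (0 4 3 7 2 1 5)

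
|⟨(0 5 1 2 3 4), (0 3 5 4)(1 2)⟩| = 720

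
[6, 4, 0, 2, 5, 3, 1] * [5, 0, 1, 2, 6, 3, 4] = [4, 6, 5, 1, 3, 2, 0]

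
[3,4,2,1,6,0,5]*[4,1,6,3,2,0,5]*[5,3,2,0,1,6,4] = [0,2,4,3,6,1,5]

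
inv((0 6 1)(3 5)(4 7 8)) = (0 1 6)(3 5)(4 8 7)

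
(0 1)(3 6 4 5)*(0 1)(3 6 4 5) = (3 4)(5 6)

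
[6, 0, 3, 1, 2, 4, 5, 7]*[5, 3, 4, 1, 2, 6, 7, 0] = [7, 5, 1, 3, 4, 2, 6, 0]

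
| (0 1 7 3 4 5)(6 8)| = 6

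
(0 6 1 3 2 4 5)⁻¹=(0 5 4 2 3 1 6)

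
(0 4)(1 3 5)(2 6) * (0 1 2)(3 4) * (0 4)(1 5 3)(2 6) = (0 1)(4 5 6)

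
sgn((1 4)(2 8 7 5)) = 1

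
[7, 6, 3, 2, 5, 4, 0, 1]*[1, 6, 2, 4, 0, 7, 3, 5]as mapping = [0→5, 1→3, 2→4, 3→2, 4→7, 5→0, 6→1, 7→6]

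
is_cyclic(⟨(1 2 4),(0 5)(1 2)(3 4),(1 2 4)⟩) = no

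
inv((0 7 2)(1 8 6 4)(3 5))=(0 2 7)(1 4 6 8)(3 5)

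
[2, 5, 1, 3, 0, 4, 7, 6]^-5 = [0, 1, 2, 3, 4, 5, 7, 6]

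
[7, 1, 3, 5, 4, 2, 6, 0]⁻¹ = [7, 1, 5, 2, 4, 3, 6, 0]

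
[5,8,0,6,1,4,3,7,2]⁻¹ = [2,4,8,6,5,0,3,7,1]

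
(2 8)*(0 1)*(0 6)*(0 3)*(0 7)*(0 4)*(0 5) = (0 1 6 3 7 4 5)(2 8)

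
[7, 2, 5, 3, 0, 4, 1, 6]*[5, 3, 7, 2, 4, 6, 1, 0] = [0, 7, 6, 2, 5, 4, 3, 1]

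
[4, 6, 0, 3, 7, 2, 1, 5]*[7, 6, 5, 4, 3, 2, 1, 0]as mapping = [0→3, 1→1, 2→7, 3→4, 4→0, 5→5, 6→6, 7→2]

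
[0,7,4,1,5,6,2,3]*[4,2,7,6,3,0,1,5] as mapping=[0→4,1→5,2→3,3→2,4→0,5→1,6→7,7→6] 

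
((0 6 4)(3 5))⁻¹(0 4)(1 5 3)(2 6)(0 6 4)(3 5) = (0 6)(1 3 5)(2 4)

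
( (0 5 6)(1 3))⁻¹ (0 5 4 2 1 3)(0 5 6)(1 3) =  (1 5 6 4 2 3)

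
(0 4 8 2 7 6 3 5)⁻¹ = (0 5 3 6 7 2 8 4)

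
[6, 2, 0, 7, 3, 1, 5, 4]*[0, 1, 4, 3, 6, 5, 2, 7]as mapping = [0→2, 1→4, 2→0, 3→7, 4→3, 5→1, 6→5, 7→6]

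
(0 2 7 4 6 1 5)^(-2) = (0 1 4 2 5 6 7)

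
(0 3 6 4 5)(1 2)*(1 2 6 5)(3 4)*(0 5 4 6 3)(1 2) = (0 6)(1 3 4 2)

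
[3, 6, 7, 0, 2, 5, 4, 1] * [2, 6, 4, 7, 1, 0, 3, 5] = [7, 3, 5, 2, 4, 0, 1, 6]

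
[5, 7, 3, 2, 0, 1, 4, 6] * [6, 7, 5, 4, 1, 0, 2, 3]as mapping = [0→0, 1→3, 2→4, 3→5, 4→6, 5→7, 6→1, 7→2]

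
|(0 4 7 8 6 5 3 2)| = 8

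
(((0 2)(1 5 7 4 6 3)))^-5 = (0 2)(1 5 7 4 6 3)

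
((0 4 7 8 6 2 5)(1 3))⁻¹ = (0 5 2 6 8 7 4)(1 3)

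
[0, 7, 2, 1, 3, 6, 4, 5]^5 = [0, 3, 2, 4, 6, 7, 5, 1]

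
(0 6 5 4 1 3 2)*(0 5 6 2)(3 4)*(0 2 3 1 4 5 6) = (0 3 2 6)(1 5)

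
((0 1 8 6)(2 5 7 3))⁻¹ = (0 6 8 1)(2 3 7 5)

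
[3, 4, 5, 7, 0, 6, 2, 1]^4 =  [4, 7, 5, 0, 1, 6, 2, 3]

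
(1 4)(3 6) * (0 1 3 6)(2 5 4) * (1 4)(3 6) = (0 4 6 3)(1 2 5)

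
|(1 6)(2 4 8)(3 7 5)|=6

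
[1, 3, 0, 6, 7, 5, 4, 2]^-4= [6, 4, 3, 7, 0, 5, 2, 1]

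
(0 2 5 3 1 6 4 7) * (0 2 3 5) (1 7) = (0 3 7 2) (1 6 4) 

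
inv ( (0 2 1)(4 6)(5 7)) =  (0 1 2)(4 6)(5 7)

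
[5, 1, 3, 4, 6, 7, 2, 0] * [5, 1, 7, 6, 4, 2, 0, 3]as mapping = [0→2, 1→1, 2→6, 3→4, 4→0, 5→3, 6→7, 7→5]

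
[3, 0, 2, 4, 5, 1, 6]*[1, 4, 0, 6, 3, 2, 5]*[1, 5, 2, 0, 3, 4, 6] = [6, 5, 1, 0, 2, 3, 4]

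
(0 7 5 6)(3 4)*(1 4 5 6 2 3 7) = (0 1 4 7 6)(2 3 5)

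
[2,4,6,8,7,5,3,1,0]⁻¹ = [8,7,0,6,1,5,2,4,3]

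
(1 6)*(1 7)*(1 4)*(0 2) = (0 2)(1 6 7 4)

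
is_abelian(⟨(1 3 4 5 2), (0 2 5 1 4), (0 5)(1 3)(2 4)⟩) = no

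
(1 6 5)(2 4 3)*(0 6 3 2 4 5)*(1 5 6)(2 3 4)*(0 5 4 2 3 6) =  (0 1 2)(4 6 5)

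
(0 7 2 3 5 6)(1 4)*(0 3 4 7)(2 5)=(1 7 5 6 3 2 4)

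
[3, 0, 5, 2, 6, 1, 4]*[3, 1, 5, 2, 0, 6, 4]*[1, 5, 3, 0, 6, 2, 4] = [3, 0, 4, 2, 6, 5, 1]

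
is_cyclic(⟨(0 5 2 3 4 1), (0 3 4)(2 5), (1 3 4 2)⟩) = no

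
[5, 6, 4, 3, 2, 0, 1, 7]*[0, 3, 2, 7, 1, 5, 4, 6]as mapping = [0→5, 1→4, 2→1, 3→7, 4→2, 5→0, 6→3, 7→6]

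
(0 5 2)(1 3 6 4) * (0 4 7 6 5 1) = (0 1 3 5 2 4)(6 7)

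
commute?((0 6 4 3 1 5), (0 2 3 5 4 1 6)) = no:(0 6 4 3 1 5)*(0 2 3 5 4 1 6) = (1 4 5 2 3 6), (0 2 3 5 4 1 6)*(0 6 4 3 1 5) = (0 2 1 4 5 3)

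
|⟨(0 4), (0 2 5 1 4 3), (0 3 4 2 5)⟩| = 720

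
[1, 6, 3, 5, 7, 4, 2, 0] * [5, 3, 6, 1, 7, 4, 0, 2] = [3, 0, 1, 4, 2, 7, 6, 5]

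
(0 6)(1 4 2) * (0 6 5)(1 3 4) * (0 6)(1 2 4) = (0 5 6)(1 2 3)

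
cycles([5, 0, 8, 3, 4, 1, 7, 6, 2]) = (0 5 1)(2 8)(6 7)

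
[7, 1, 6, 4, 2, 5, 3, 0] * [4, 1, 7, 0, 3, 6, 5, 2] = [2, 1, 5, 3, 7, 6, 0, 4]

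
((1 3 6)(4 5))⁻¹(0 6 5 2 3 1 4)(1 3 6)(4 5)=(0 1 4 2 6 3 5)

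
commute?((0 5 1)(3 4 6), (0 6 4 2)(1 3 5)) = no:(0 5 1)(3 4 6) * (0 6 4 2)(1 3 5) = (0 1 6 5 3 2), (0 6 4 2)(1 3 5) * (0 5 1)(3 4 6) = (0 3 1 4 2 5)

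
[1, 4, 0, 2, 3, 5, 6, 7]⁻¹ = [2, 0, 3, 4, 1, 5, 6, 7]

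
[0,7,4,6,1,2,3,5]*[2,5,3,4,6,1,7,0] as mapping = [0→2,1→0,2→6,3→7,4→5,5→3,6→4,7→1] 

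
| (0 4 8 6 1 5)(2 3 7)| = 6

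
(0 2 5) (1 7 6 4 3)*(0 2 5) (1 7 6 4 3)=(0 5 2) (1 6 3 7 4) 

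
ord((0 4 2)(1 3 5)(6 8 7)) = 3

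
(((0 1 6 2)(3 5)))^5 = (0 1 6 2)(3 5)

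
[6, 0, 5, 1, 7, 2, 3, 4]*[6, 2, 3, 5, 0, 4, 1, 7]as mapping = [0→1, 1→6, 2→4, 3→2, 4→7, 5→3, 6→5, 7→0]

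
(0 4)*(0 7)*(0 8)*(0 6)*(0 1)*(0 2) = (0 4 7 8 6 1 2)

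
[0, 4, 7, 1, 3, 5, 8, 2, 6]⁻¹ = [0, 3, 7, 4, 1, 5, 8, 2, 6]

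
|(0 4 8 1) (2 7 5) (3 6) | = 12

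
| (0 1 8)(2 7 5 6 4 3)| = 6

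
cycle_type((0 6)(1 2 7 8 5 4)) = 2.6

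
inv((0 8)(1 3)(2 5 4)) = (0 8)(1 3)(2 4 5)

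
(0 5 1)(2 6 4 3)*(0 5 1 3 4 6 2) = (0 1 5 3)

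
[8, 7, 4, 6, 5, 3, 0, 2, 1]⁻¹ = [6, 8, 7, 5, 2, 4, 3, 1, 0]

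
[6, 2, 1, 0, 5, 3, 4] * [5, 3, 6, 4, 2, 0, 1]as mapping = [0→1, 1→6, 2→3, 3→5, 4→0, 5→4, 6→2]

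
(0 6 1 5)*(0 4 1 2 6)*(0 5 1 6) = (0 5 4 6 2)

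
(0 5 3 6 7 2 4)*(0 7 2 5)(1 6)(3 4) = (1 6 2 3)(4 7 5)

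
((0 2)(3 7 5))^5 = (0 2)(3 5 7)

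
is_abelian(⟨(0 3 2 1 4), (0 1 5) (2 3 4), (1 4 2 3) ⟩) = no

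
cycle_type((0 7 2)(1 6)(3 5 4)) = 2.3^2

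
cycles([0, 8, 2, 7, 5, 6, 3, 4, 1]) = (1 8)(3 7 4 5 6)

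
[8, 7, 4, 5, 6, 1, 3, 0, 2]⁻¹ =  [7, 5, 8, 6, 2, 3, 4, 1, 0]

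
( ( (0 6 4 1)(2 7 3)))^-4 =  (2 3 7)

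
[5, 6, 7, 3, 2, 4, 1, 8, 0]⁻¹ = [8, 6, 4, 3, 5, 0, 1, 2, 7]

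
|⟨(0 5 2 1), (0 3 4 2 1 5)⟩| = 720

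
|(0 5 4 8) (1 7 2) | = 12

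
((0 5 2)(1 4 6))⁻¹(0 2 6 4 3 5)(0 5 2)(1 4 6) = (0 1 6 3 2 5)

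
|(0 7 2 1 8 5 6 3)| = 8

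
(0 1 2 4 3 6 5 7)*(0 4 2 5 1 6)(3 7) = (0 6 1 5 3)(4 7)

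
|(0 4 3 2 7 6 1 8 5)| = 9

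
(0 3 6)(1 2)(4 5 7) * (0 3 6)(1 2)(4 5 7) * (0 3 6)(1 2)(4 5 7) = (1 2)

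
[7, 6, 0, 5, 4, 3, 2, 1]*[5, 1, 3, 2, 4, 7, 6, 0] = [0, 6, 5, 7, 4, 2, 3, 1]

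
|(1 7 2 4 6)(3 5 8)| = 15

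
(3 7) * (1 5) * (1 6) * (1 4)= (1 5 6 4)(3 7)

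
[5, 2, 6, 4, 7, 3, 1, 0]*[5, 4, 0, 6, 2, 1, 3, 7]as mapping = [0→1, 1→0, 2→3, 3→2, 4→7, 5→6, 6→4, 7→5]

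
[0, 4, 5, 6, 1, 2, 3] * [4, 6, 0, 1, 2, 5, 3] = [4, 2, 5, 3, 6, 0, 1]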